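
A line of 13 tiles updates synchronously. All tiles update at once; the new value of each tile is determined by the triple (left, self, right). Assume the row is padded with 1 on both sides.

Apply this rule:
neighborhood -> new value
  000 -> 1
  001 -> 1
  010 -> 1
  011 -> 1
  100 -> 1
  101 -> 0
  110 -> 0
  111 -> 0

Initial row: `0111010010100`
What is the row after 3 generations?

0100001111111

0100011110111
0111110000100
0100001111111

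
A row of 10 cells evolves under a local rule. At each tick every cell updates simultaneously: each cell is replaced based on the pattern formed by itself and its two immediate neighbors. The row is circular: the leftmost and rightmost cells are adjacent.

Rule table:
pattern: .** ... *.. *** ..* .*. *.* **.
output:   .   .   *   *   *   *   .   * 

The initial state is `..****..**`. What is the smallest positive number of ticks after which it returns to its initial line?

**.*****.*
**..****..
.***.*****
..**..****
**.***.***
**..**..**
****.***.*
****..**..
.*****.***
..****..**

10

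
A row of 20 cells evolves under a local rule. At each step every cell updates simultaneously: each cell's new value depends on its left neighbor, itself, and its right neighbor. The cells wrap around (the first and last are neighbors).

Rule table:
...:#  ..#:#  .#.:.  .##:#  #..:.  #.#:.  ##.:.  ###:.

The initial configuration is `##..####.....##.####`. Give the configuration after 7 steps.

step 1: ...##....#####..#...
step 2: ####..####.....#..##
step 3: .....##....####..##.
step 4: ######..####....##..
step 5: #......##....####..#
step 6: ..######..####....##
step 7: .##......##....####.

.##......##....####.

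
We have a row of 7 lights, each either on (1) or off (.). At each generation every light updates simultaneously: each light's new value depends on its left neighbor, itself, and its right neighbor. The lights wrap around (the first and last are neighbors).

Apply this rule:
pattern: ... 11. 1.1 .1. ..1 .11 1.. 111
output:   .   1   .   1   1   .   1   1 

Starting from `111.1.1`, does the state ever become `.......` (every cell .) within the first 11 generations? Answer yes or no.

no

111.1..
.11.111
..1..11
11111.1
11111..
.111111
..11111
11.1111
11..111
1111.11
1111..1
generation 11 is 1111..1, still not uniform .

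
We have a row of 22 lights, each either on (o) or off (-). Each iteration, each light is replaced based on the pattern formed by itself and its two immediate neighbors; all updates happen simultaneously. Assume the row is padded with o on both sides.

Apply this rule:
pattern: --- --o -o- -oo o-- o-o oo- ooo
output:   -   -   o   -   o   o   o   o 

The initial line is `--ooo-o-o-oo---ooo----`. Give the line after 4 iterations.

oooo--ooooooo-oo---ooo

o--ooooooo-oo---ooo---
oo--ooooooo-oo---ooo--
ooo--ooooooo-oo---ooo-
oooo--ooooooo-oo---ooo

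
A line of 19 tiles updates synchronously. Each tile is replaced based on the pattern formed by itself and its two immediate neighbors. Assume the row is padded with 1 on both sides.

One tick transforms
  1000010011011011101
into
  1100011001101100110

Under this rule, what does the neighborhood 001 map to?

At position 4 the neighborhood is 001; the next row has 0 there.

0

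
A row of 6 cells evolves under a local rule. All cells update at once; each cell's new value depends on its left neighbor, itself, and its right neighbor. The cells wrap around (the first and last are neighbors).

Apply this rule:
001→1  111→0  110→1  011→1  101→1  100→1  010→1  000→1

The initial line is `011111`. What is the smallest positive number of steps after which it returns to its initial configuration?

2

110001
011111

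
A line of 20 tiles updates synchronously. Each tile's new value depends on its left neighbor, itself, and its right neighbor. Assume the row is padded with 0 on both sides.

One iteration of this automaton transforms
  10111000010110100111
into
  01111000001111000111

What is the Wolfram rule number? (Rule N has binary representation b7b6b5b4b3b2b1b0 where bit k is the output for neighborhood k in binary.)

232

position 3: 111 → 1  (bit 7 = 1)
position 4: 110 → 1  (bit 6 = 1)
position 1: 101 → 1  (bit 5 = 1)
position 5: 100 → 0  (bit 4 = 0)
position 2: 011 → 1  (bit 3 = 1)
position 0: 010 → 0  (bit 2 = 0)
position 8: 001 → 0  (bit 1 = 0)
position 6: 000 → 0  (bit 0 = 0)
bits b7..b0 = 11101000 = 232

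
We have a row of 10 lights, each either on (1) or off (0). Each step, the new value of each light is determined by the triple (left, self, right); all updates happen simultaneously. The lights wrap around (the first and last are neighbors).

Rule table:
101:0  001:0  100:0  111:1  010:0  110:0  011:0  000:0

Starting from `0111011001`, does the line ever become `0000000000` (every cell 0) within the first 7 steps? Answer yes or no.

yes

0010000000
0000000000
all cells are 0 at step 2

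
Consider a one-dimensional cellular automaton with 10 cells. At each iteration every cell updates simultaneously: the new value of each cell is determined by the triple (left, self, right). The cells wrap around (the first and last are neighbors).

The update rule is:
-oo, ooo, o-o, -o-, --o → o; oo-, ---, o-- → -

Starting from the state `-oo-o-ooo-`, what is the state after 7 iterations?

oo-ooooo--
o-ooooo--o
-ooooo--oo
ooooo--oo-
oooo--oo-o
ooo--oo-oo
oo--oo-ooo

oo--oo-ooo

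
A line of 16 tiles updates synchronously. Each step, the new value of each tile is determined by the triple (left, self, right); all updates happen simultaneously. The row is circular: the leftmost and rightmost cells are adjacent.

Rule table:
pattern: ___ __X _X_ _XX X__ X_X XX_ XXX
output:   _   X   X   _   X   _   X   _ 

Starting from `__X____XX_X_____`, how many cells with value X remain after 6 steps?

8

_XXX__X_X_XX____
X__XXXX_X__XX___
XXX___X_XXX_XX_X
__XX_XX___X__X__
_X_X__XX_XXXXXX_
XX_XXX_X______XX
count of X: 8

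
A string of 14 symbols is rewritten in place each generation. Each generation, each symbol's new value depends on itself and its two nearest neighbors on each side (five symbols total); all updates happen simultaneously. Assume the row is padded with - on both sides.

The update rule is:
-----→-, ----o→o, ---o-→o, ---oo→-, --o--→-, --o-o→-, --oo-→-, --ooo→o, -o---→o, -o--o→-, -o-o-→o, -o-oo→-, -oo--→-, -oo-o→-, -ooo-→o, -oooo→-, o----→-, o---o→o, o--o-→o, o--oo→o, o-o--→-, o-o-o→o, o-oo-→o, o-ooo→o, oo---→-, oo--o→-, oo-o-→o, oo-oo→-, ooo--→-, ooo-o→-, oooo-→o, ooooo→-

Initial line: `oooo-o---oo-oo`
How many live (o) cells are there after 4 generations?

9

o-o-o-oo----o-
-oooo-o---oo-o
-o-o-o-oo---o-
o-oooo-o--oo-o
count of o: 9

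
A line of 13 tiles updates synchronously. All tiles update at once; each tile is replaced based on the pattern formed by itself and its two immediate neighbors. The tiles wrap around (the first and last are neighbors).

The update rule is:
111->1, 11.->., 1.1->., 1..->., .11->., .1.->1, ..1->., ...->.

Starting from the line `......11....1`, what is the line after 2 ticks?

............1
............1

............1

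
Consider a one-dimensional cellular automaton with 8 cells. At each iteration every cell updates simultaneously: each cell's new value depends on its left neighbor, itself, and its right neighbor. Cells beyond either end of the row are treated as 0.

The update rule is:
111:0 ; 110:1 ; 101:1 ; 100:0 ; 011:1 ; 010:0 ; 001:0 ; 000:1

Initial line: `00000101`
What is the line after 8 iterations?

11110010
10010000
00000111
11110101
10011010
00011100
11010101
11101010

11101010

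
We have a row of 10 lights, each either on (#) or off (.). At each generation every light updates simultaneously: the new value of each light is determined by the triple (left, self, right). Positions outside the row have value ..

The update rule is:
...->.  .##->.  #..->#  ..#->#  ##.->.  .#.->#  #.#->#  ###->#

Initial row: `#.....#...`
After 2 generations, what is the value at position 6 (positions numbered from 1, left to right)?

##...###..
..#.#.#.#.
position 6 holds .

.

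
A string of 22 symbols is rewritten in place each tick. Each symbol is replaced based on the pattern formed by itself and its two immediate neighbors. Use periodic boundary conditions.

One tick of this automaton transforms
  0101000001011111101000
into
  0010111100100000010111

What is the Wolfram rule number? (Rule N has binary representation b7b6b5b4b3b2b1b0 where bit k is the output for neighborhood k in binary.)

49

position 12: 111 → 0  (bit 7 = 0)
position 16: 110 → 0  (bit 6 = 0)
position 2: 101 → 1  (bit 5 = 1)
position 4: 100 → 1  (bit 4 = 1)
position 11: 011 → 0  (bit 3 = 0)
position 1: 010 → 0  (bit 2 = 0)
position 0: 001 → 0  (bit 1 = 0)
position 5: 000 → 1  (bit 0 = 1)
bits b7..b0 = 00110001 = 49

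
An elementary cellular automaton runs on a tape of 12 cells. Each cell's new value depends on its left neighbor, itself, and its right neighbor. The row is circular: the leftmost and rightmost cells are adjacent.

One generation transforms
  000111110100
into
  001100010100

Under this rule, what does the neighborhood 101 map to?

0

At position 8 the neighborhood is 101; the next row has 0 there.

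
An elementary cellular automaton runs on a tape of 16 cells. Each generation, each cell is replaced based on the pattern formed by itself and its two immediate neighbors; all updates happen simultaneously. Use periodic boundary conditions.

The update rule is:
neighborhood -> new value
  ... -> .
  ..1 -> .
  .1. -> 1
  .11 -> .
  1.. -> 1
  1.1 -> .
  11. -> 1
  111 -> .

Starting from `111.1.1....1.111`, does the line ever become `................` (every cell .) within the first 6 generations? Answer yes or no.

no

..1.1.11...1....
..1.1..11..11...
..1.11..11..11..
..1..11..11..11.
..11..11..11..11
1..11..11..11..1
generation 6 is 1..11..11..11..1, still not uniform .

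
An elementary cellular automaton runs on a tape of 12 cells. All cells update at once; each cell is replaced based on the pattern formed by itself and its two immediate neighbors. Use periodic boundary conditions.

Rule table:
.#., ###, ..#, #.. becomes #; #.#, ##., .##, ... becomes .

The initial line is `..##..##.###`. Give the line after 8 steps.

step 1: ##..##....#.
step 2: ..##..#..##.
step 3: .#..#####..#
step 4: .###.###.###
step 5: ..#...#...#.
step 6: .###.###.###  (repeats step 4; period 2)
step 8: .###.###.###

.###.###.###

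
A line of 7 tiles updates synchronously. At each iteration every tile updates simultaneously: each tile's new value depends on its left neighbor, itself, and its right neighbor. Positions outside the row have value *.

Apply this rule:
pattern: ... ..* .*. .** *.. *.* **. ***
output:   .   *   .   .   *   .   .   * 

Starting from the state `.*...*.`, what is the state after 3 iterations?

iteration 1: ..*.*..
iteration 2: **...**
iteration 3: *.*.*.*

*.*.*.*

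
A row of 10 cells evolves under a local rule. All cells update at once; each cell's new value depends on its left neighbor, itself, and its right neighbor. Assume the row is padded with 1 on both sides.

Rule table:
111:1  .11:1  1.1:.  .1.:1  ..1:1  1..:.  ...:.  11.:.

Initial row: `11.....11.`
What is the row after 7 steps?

step 1: 1.....11..
step 2: .....11..1
step 3: ....11..11
step 4: ...11..111
step 5: ..11..1111
step 6: .11..11111
step 7: .1..111111

.1..111111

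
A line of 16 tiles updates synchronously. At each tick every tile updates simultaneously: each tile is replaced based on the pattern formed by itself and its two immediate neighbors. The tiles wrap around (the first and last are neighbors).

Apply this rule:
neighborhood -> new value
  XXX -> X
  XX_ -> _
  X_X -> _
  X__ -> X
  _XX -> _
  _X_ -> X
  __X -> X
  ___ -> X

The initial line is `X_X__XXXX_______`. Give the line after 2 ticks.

___X______XXXXXX

tick 1: X_XXX_XX_XXXXXXX
tick 2: ___X______XXXXXX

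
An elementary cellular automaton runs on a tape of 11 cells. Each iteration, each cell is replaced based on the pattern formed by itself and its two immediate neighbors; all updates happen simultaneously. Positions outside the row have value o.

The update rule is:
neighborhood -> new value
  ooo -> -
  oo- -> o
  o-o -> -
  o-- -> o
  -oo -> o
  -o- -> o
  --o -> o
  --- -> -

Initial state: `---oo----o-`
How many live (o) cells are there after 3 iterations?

o-oooo--oo-
o-o--ooooo-
o-oooo---o-
count of o: 6

6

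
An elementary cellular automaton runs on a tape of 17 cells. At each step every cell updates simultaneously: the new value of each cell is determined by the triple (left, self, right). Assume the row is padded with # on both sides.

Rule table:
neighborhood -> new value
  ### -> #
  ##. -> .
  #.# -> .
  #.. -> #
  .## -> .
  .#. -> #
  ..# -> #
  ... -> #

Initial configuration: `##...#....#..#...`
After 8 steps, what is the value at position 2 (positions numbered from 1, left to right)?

#

#.###############
...##############
###.#############
##...############
#.###.###########
...#...##########
#######.#########
######...########
position 2 holds #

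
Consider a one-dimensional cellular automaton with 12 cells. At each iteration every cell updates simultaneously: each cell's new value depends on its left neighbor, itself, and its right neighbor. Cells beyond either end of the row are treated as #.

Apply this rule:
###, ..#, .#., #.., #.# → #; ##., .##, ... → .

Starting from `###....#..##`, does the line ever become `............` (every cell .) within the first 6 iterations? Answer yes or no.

no

iteration 1: ##.#..####.#
iteration 2: #.####.##.#.
iteration 3: .#.##.#..###
iteration 4: ###..####.##
iteration 5: ##.##.##.#.#
iteration 6: #.#..#..###.
iteration 6 is #.#..#..###., still not uniform .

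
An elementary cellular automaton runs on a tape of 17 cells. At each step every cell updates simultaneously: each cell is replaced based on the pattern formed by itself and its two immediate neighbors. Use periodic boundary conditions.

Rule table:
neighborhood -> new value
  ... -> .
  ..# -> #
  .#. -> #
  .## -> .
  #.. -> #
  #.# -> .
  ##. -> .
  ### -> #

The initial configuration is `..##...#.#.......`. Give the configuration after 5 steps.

#####..###.#.#...

.#..#.##.##......
#####......#.....
.###.#....###...#
..#..##..#.#.#.##
#####..###.#.#...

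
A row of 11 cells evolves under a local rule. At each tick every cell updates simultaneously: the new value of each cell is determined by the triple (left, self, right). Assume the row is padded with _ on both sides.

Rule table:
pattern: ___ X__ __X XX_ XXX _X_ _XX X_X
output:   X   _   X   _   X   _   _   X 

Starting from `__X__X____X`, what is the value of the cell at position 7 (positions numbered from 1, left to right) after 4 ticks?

XX__X__XXX_
___X__X_X__
XXX__X_X__X
_X__X_X__X_
position 7 holds X

X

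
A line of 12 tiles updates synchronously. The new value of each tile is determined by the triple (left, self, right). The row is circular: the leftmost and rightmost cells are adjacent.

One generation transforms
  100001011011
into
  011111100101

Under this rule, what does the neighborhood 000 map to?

1

At position 2 the neighborhood is 000; the next row has 1 there.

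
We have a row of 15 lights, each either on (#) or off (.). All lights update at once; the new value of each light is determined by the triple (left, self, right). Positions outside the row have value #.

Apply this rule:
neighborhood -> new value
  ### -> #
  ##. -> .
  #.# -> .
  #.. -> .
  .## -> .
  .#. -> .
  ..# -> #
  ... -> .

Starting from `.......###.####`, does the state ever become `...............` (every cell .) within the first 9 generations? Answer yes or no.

......#.#...###
.....#.....#.##
....#.....#...#
...#.....#...#.
..#.....#...#..
.#.....#...#..#
......#...#..#.
.....#...#..#..
....#...#..#..#
generation 9 is ....#...#..#..#, still not uniform .

no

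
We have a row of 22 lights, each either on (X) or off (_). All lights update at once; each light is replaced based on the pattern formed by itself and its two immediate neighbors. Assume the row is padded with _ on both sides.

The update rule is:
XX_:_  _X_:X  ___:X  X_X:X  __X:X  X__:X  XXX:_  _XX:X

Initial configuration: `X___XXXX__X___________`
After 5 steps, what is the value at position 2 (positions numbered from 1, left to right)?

X

XXXXX___XXXXXXXXXXXXXX
X____XXXX_____________
XXXXXX___XXXXXXXXXXXXX
X_____XXXX____________
XXXXXXX___XXXXXXXXXXXX
position 2 holds X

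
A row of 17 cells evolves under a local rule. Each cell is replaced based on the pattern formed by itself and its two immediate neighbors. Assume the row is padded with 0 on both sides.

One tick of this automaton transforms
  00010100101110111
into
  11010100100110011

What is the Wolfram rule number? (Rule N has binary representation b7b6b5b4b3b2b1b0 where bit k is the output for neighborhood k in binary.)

position 11: 111 → 1  (bit 7 = 1)
position 12: 110 → 1  (bit 6 = 1)
position 4: 101 → 0  (bit 5 = 0)
position 6: 100 → 0  (bit 4 = 0)
position 10: 011 → 0  (bit 3 = 0)
position 3: 010 → 1  (bit 2 = 1)
position 2: 001 → 0  (bit 1 = 0)
position 0: 000 → 1  (bit 0 = 1)
bits b7..b0 = 11000101 = 197

197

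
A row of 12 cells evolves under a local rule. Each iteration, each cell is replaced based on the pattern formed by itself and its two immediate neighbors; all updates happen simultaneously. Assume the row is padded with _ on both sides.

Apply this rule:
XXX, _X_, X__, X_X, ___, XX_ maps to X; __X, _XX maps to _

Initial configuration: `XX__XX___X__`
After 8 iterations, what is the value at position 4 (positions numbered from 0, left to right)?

X

iteration 1: _XX__XXX_XXX
iteration 2: __XX__XXX_XX
iteration 3: X__XX__XXX_X
iteration 4: XX__XX__XXXX
iteration 5: _XX__XX__XXX
iteration 6: __XX__XX__XX
iteration 7: X__XX__XX__X
iteration 8: XX__XX__XX_X
position 4 holds X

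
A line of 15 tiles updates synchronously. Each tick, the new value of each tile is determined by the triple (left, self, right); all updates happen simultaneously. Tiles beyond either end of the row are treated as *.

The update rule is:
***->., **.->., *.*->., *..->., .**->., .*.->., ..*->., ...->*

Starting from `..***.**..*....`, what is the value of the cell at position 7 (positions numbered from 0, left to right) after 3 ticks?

tick 1: ............**.
tick 2: .**********....
tick 3: ............**.
position 7 holds .

.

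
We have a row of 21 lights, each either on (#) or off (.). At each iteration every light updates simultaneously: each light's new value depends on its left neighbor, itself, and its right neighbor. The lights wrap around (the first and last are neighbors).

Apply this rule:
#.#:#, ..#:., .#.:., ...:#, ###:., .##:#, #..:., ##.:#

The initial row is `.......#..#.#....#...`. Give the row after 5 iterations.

......#.###...####.#.

######.....#..##...##
.....#.###....##.#.#.
####..##.#.##.###.#..
#..#..###.#####.##...
......#.###...####.#.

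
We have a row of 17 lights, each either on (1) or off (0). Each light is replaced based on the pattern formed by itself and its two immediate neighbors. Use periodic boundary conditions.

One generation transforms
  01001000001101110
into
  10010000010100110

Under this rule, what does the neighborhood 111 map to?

1

At position 14 the neighborhood is 111; the next row has 1 there.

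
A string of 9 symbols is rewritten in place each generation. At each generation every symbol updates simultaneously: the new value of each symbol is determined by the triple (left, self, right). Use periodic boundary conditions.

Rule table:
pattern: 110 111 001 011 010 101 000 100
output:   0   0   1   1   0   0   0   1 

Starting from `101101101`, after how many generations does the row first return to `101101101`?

6

generation 1: 001001001
generation 2: 110110110
generation 3: 100100100
generation 4: 011011011
generation 5: 010010010
generation 6: 101101101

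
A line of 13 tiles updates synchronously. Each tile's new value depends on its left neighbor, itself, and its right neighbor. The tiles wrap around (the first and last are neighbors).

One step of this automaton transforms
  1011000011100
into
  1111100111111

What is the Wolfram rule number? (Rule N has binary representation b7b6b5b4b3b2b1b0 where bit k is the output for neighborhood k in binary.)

position 9: 111 → 1  (bit 7 = 1)
position 3: 110 → 1  (bit 6 = 1)
position 1: 101 → 1  (bit 5 = 1)
position 4: 100 → 1  (bit 4 = 1)
position 2: 011 → 1  (bit 3 = 1)
position 0: 010 → 1  (bit 2 = 1)
position 7: 001 → 1  (bit 1 = 1)
position 5: 000 → 0  (bit 0 = 0)
bits b7..b0 = 11111110 = 254

254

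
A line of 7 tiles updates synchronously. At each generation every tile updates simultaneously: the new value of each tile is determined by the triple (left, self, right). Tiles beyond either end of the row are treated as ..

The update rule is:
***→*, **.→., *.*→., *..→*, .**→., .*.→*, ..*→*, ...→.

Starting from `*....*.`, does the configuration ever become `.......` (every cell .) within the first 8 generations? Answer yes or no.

no

generation 1: **..***
generation 2: ..**.*.
generation 3: .*...**
generation 4: ***.*..
generation 5: .*..**.
generation 6: ****..*
generation 7: .**.***
generation 8: *....*.
generation 8 is *....*., still not uniform .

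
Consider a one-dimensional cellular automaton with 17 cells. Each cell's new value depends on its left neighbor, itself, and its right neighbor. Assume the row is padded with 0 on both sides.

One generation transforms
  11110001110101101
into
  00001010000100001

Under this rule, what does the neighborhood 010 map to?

1

At position 11 the neighborhood is 010; the next row has 1 there.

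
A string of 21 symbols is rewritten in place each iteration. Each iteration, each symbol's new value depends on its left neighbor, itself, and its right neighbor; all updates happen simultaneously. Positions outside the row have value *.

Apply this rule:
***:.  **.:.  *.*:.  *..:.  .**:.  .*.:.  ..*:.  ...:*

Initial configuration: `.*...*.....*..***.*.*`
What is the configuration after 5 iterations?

...*...***...........

iteration 1: ...*...***...........
iteration 2: .*...*.....*********.
iteration 3: ...*...***...........  (repeats iteration 1; period 2)
iteration 5: ...*...***...........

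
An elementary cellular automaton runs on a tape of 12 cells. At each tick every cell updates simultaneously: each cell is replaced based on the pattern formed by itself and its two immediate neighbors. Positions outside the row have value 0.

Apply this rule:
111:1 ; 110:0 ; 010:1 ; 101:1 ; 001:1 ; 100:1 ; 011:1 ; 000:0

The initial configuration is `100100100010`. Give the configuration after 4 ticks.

111110111011

tick 1: 111111110111
tick 2: 111111101110
tick 3: 111111011101
tick 4: 111110111011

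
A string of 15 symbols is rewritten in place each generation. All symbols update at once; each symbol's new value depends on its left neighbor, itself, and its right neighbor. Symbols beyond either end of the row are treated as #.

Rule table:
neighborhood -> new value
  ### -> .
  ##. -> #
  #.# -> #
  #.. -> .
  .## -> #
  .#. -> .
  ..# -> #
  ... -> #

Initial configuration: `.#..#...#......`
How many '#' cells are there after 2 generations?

#..#..##..#####
#.#..###.##....
count of #: 7

7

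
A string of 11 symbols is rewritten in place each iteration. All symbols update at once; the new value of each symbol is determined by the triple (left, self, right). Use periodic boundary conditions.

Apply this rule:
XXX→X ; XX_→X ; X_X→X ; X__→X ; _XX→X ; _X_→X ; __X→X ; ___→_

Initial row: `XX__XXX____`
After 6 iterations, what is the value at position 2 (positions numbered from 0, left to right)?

XXXXXXXX__X
XXXXXXXXXXX
XXXXXXXXXXX  (fixed point — unchanged through iteration 6)
position 2 holds X

X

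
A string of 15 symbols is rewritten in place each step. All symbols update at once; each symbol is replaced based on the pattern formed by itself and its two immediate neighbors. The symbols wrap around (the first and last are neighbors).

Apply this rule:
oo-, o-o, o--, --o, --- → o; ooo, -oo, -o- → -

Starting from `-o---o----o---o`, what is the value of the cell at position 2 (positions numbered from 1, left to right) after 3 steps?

-

o-ooo-oooo-ooo-
-o--oo---oo--oo
o-oo-oooo-ooo-o
position 2 holds -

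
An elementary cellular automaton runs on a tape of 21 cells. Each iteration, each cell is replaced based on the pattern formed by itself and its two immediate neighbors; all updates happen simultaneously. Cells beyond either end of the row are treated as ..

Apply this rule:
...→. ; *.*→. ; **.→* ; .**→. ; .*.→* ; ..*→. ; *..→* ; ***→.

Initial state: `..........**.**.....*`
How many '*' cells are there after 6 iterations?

iteration 1: ...........*..**....*
iteration 2: ...........**..**...*
iteration 3: ............**..**..*
iteration 4: .............**..**.*
iteration 5: ..............**..*.*
iteration 6: ...............**.*.*
count of *: 4

4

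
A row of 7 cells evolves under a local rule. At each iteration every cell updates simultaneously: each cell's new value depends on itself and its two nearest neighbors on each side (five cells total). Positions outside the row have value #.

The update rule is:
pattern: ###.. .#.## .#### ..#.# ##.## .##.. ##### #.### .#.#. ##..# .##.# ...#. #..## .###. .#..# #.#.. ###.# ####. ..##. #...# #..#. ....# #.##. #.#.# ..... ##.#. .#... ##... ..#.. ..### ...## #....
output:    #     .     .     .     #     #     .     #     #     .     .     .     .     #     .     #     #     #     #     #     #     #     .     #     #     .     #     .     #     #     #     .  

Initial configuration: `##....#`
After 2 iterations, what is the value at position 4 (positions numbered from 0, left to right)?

##..###
##..#..
position 4 holds #

#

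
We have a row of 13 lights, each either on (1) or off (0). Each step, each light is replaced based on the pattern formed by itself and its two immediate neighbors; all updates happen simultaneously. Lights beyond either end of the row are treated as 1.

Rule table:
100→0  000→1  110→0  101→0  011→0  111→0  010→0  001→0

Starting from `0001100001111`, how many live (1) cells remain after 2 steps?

5

0100001100000
0001100001110
count of 1: 5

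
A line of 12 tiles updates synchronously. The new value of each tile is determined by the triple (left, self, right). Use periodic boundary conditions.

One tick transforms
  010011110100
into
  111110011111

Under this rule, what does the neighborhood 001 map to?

1

At position 0 the neighborhood is 001; the next row has 1 there.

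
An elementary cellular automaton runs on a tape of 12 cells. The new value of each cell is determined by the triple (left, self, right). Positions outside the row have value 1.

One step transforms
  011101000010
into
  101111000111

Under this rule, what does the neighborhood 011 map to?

At position 1 the neighborhood is 011; the next row has 0 there.

0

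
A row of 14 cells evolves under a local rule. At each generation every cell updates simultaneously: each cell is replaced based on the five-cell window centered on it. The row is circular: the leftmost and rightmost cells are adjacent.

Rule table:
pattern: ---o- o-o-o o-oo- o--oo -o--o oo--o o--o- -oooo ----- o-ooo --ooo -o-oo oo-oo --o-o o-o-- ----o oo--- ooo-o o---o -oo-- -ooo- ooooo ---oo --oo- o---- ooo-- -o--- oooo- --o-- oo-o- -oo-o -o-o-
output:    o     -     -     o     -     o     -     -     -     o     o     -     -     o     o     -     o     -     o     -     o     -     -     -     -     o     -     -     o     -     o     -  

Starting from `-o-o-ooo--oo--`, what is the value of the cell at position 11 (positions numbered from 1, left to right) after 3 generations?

generation 1: oo---ooooo--oo
generation 2: -ooo-o---oooo-
generation 3: ooo--o-o-o--oo
position 11 holds -

-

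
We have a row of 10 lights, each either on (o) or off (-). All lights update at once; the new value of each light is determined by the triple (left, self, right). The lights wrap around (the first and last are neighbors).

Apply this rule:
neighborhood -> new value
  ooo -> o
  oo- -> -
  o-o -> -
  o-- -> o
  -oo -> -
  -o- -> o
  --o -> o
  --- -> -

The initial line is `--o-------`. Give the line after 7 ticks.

-ooo------
o-o-o-----
o-o-oo---o
--o---o-o-
-ooo-oo-oo
--o-------  (repeats tick 0; period 6)
tick 7: -ooo------

-ooo------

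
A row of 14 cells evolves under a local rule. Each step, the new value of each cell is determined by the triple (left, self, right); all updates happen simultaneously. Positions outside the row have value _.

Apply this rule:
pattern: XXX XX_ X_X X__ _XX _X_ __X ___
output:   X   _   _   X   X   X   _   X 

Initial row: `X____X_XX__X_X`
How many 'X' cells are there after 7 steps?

8

XXXX_X_X_X_X_X
XXX__X_X_X_X_X
XX_X_X_X_X_X_X
X__X_X_X_X_X_X
XX_X_X_X_X_X_X  (repeats step 3; period 2)
step 7: XX_X_X_X_X_X_X
count of X: 8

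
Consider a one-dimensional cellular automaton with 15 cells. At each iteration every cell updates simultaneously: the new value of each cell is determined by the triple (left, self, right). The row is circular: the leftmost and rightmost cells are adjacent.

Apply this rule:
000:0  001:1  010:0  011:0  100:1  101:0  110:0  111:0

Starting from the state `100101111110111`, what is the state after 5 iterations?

000010100000101

iteration 1: 011000000000000
iteration 2: 100100000000000
iteration 3: 011010000000001
iteration 4: 000001000000010
iteration 5: 000010100000101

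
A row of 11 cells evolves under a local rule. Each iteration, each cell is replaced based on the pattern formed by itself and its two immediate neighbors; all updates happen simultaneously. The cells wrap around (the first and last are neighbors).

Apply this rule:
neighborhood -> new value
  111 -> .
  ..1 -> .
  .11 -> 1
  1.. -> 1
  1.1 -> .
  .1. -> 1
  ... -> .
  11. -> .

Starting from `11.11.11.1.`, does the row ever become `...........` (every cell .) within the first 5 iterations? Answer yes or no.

no

1..1..1..1.
11.11.11.1.  (repeats iteration 0; period 2)
iteration 5: 1..1..1..1.
iteration 5 is 1..1..1..1., still not uniform .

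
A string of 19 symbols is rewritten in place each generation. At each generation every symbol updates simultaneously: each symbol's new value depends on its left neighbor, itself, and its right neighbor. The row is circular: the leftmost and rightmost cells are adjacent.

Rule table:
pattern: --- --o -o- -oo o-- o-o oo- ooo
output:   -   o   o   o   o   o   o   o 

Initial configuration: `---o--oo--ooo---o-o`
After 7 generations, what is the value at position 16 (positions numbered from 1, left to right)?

o

generation 1: o-oooooooooooo-oooo
generation 2: ooooooooooooooooooo
generation 3: ooooooooooooooooooo  (fixed point — unchanged through generation 7)
position 16 holds o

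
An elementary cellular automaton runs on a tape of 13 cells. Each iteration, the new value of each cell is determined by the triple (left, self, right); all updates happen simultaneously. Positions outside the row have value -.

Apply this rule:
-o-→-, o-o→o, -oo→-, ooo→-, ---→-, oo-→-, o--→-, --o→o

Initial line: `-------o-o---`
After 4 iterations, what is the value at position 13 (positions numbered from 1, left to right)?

-

iteration 1: ------o-o----
iteration 2: -----o-o-----
iteration 3: ----o-o------
iteration 4: ---o-o-------
position 13 holds -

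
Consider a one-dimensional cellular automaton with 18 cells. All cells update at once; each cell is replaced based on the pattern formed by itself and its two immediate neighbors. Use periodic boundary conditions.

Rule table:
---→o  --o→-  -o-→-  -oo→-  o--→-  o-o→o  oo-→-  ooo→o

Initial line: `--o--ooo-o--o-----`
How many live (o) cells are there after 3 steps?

o-----o-o-----oooo
--ooo--o--ooo--ooo
---o-------o----o-
count of o: 3

3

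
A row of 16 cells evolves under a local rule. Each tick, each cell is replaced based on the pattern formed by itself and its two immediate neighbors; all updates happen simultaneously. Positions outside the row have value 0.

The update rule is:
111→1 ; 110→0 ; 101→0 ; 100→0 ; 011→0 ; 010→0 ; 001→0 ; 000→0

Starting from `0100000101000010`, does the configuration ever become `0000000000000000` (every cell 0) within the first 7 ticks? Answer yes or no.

yes

0000000000000000
all cells are 0 at tick 1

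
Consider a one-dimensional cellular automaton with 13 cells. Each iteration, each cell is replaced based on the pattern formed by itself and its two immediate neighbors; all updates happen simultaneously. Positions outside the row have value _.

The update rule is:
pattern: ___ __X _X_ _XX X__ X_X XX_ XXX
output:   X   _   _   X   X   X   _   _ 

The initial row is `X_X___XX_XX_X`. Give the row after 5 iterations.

iteration 1: _X_XX_X_XX_X_
iteration 2: __XX_X_XX_X_X
iteration 3: X_X_X_XX_X_X_
iteration 4: _X_X_XX_X_X_X
iteration 5: __X_XX_X_X_X_

__X_XX_X_X_X_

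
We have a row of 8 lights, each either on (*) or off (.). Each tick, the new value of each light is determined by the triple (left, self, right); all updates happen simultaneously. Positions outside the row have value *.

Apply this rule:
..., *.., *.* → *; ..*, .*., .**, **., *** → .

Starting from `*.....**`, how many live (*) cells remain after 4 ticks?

tick 1: .****...
tick 2: *....**.
tick 3: .***...*
tick 4: *...**..
count of *: 3

3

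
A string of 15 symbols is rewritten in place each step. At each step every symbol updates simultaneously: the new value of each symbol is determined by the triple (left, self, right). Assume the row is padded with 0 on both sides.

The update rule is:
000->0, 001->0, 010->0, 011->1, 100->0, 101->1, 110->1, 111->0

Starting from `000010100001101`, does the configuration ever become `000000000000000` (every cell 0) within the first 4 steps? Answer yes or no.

yes

step 1: 000001000001110
step 2: 000000000001010
step 3: 000000000000100
step 4: 000000000000000
all cells are 0 at step 4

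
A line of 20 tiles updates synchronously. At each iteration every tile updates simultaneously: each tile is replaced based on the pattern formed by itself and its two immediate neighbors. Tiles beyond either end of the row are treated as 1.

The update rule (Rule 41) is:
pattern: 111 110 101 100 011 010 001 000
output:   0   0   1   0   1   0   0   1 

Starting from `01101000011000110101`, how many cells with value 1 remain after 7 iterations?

11

11010011010010101011
00100010100001010110
00001001001100101101
01100000001000011011
11001111100011010110
00001000001010101101
01100011100101011011
count of 1: 11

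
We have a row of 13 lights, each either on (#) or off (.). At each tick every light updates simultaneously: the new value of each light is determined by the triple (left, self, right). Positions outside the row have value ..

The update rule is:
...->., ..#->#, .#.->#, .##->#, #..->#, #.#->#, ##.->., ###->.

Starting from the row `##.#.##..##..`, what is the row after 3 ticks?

tick 1: #.####.###.#.
tick 2: ###...##..###
tick 3: #..#.##.###..

#..#.##.###..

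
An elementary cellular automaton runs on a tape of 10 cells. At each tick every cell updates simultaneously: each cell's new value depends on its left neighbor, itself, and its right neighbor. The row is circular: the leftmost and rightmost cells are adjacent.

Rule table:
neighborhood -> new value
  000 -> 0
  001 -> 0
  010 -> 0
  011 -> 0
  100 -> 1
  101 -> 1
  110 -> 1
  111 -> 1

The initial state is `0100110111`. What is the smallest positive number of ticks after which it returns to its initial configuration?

1010011011
1101001101
1110100110
0111010011
1011101001
1101110100
0110111010
0011011101
1001101110
0100110111

10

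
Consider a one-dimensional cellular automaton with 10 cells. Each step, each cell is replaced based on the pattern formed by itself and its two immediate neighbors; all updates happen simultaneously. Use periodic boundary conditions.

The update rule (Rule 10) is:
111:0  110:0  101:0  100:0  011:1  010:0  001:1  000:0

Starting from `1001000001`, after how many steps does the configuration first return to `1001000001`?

0010000011
0100000110
1000001100
0000011001
0000110010
0001100100
0011001000
0110010000
1100100000
1001000001

10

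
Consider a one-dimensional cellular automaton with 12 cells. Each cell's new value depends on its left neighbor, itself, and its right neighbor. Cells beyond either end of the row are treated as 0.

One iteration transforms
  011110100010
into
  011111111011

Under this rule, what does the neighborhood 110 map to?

1

At position 4 the neighborhood is 110; the next row has 1 there.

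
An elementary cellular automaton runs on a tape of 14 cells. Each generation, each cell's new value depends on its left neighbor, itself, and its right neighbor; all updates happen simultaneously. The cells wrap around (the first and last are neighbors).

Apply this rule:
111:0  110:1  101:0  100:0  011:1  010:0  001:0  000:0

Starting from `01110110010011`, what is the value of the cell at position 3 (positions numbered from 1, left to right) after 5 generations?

generation 1: 01010110000011
generation 2: 00000110000011
generation 3: 00000110000011  (fixed point — unchanged through generation 5)
position 3 holds 0

0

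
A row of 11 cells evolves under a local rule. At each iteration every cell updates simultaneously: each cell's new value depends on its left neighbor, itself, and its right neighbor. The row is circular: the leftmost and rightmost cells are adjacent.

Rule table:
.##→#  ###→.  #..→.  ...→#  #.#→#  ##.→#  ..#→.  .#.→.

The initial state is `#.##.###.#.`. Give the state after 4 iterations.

.##.#..#.#.

iteration 1: .#####.##.#
iteration 2: ##...#####.
iteration 3: ##.#.#...##
iteration 4: .##.#..#.#.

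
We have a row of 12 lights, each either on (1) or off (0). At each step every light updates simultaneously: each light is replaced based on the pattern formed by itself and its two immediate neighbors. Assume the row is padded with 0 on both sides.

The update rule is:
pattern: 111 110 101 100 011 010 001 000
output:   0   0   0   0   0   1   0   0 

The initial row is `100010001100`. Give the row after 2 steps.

step 1: 100010000000
step 2: 100010000000

100010000000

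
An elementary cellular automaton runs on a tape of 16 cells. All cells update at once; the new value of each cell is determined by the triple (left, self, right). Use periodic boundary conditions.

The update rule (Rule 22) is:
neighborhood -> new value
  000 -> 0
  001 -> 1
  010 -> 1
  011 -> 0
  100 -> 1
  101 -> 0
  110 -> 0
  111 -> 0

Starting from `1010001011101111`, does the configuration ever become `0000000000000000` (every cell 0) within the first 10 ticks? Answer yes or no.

0011011000000000
0100000100000000
1110001110000000
0001010001000001
1011011011100011
0000000000010100
0000000000110110
0000000001000001
1000000011100011
0100000100010100
tick 10 is 0100000100010100, still not uniform 0

no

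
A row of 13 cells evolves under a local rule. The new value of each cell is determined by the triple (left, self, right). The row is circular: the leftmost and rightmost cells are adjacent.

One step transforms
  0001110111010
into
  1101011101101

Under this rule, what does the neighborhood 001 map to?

0

At position 2 the neighborhood is 001; the next row has 0 there.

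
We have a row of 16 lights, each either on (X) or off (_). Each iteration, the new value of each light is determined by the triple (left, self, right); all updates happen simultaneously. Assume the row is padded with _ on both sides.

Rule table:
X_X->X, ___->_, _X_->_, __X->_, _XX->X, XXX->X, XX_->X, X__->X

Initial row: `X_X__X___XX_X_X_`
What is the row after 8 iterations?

_X_X__X__XXX_X_X
__X_X__X_XXXX_X_
___X_X__XXXXXX_X
____X_X_XXXXXXX_
_____X_XXXXXXXXX
______XXXXXXXXXX
______XXXXXXXXXX  (fixed point — unchanged through iteration 8)

______XXXXXXXXXX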